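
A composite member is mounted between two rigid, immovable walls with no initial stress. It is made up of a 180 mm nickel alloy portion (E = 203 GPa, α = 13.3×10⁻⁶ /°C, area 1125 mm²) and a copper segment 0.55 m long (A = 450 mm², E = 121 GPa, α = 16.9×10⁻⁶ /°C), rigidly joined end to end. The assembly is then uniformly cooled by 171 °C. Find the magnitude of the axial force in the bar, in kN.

P ≈ 184 kN (tensile)

If the supports were absent, the total length change would be Σ αᵢΔT Lᵢ = 13.3×10⁻⁶×171×180 + 16.9×10⁻⁶×171×550 = 1.999 mm.
The rigid supports impose zero overall length change; the single axial force P common to all segments must satisfy P Σ Lᵢ/(AᵢEᵢ) = δ_free.
Σ Lᵢ/(AᵢEᵢ) = 180/(1125×203×10³) + 550/(450×121×10³) = 1.089×10⁻⁵ mm/N.
P = 1.999 / 1.089×10⁻⁵ = 183600 N = 183.6 kN, tensile.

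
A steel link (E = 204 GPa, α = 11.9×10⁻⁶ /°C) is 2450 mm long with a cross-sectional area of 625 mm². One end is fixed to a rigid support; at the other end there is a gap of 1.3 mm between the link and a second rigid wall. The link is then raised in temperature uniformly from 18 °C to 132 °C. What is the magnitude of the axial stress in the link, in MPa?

σ ≈ 169 MPa (compressive)

If the wall were absent the link would grow by αΔT L = 11.9×10⁻⁶ × 114 × 2450 = 3.324 mm.
After closing the 1.3 mm clearance, 3.324 − 1.3 = 2.024 mm of expansion remains to be suppressed by the wall.
Compatibility: PL/(AE) = 2.024 mm, so σ = P/A = E × (2.024/2450) = 168.5 MPa.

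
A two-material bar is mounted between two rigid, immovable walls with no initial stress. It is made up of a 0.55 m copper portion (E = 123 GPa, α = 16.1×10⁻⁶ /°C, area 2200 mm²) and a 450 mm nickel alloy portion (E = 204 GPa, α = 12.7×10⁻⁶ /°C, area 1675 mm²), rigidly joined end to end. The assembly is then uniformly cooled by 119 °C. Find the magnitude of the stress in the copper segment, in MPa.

σ ≈ 235 MPa (tensile)

With the walls removed the bar would change length by δ_free = Σ αᵢΔT Lᵢ = 16.1×10⁻⁶×119×550 + 12.7×10⁻⁶×119×450 = 1.734 mm.
The walls prevent any net length change, so an axial force P (same in every segment) develops. Compatibility: P · Σ Lᵢ/(AᵢEᵢ) = δ_free.
The series flexibility is Σ Lᵢ/(AᵢEᵢ) = 550/(2200×123×10³) + 450/(1675×204×10³) = 3.349×10⁻⁶ mm/N.
So P = 1.734 / 3.349×10⁻⁶ = 517.6 kN, tensile.
σ_{copper} = P / A = 517600 / 2200 = 235.3 MPa.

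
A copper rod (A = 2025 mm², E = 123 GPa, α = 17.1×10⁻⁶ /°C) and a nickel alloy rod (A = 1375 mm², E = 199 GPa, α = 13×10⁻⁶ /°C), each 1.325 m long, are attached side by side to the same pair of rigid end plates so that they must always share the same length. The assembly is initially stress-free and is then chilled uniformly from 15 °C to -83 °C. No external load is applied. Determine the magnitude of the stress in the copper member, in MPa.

Equilibrium of a rigid end plate with no external load gives equal and opposite internal forces ±P in the two members. Since α_{copper} > α_{nickel alloy}, cooling drives the copper into tension and the nickel alloy into compression.
Setting the final lengths equal and cancelling L: (α₁ − α₂)ΔT = P/(A₁E₁) + P/(A₂E₂).
|α₁ − α₂|·ΔT = 4.1×10⁻⁶ × 98 = 0.0004018.
1/(A₁E₁) + 1/(A₂E₂) = 1/(2025×123×10³) + 1/(1375×199×10³) = 7.669×10⁻⁹ N⁻¹.
P = 0.0004018 / 7.669×10⁻⁹ = 52390 N = 52.39 kN.
σ_{copper} = P/A₁ = 52390/2025 = 25.87 MPa, tensile.

σ ≈ 25.9 MPa (tensile)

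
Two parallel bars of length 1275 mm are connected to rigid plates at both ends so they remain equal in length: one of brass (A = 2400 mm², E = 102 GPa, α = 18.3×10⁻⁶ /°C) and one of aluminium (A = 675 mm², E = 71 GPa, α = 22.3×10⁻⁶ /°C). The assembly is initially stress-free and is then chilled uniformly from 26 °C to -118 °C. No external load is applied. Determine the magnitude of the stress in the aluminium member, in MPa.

Equilibrium of a rigid end plate with no external load gives equal and opposite internal forces ±P in the two members. Since α_{aluminium} > α_{brass}, cooling drives the aluminium into tension and the brass into compression.
Setting the final lengths equal and cancelling L: (α₁ − α₂)ΔT = P/(A₁E₁) + P/(A₂E₂).
|α₁ − α₂|·ΔT = 4×10⁻⁶ × 144 = 0.000576.
1/(A₁E₁) + 1/(A₂E₂) = 1/(2400×102×10³) + 1/(675×71×10³) = 2.495×10⁻⁸ N⁻¹.
So P = 0.000576 / 2.495×10⁻⁸ = 23.09 kN.
σ_{aluminium} = P/A₂ = 23090/675 = 34.2 MPa, tensile.

σ ≈ 34.2 MPa (tensile)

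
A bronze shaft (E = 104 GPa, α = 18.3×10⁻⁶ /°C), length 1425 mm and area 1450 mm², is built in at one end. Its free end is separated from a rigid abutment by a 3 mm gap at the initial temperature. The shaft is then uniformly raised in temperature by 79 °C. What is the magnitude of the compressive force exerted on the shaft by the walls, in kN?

Unrestrained expansion: δ_free = αΔT L = 18.3×10⁻⁶ × 79 × 1425 = 2.06 mm.
Since δ_free = 2.06 mm is less than the 3 mm gap, the shaft never touches the wall. No axial force develops.

P ≈ 0 kN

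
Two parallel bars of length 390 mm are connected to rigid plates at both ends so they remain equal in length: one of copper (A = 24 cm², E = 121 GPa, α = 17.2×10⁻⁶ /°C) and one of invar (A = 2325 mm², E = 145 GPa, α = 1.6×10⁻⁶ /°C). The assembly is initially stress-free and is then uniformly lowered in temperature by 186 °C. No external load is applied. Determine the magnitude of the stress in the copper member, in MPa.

Equilibrium of a rigid end plate with no external load gives equal and opposite internal forces ±P in the two members. Since α_{copper} > α_{invar}, cooling drives the copper into tension and the invar into compression.
Equating the net (thermal + elastic) strains gives |α₁ − α₂|·ΔT = P·[1/(A₁E₁) + 1/(A₂E₂)].
|α₁ − α₂|·ΔT = 15.6×10⁻⁶ × 186 = 0.002902.
1/(A₁E₁) + 1/(A₂E₂) = 1/(2400×121×10³) + 1/(2325×145×10³) = 6.41×10⁻⁹ N⁻¹.
So P = 0.002902 / 6.41×10⁻⁹ = 452.7 kN.
σ_{copper} = P/A₁ = 452700/2400 = 188.6 MPa, tensile.

σ ≈ 189 MPa (tensile)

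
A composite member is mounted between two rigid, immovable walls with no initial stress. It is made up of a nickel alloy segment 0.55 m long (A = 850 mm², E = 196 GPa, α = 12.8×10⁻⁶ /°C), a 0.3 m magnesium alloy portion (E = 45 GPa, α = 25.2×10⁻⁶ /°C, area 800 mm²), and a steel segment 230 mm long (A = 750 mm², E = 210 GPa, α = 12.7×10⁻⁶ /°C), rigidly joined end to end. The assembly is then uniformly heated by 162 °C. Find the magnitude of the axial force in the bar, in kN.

With the walls removed the bar would change length by δ_free = Σ αᵢΔT Lᵢ = 12.8×10⁻⁶×162×550 + 25.2×10⁻⁶×162×300 + 12.7×10⁻⁶×162×230 = 2.838 mm.
The rigid supports impose zero overall length change; the single axial force P common to all segments must satisfy P Σ Lᵢ/(AᵢEᵢ) = δ_free.
Σ Lᵢ/(AᵢEᵢ) = 550/(850×196×10³) + 300/(800×45×10³) + 230/(750×210×10³) = 1.309×10⁻⁵ mm/N.
P = 2.838 / 1.309×10⁻⁵ = 216800 N = 216.8 kN, compressive.

P ≈ 217 kN (compressive)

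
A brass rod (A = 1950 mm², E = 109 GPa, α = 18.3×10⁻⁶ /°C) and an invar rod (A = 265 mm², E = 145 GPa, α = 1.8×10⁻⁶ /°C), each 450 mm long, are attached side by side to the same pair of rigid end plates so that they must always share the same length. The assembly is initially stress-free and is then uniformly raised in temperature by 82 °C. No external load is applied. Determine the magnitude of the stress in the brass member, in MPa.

σ ≈ 22.6 MPa (compressive)

Both members must finish at the same length. With the larger α, the brass tends to over-expand; the plates restrain it, putting the brass in compression and the invar in tension. With no external load the two internal forces are equal and opposite, magnitude P.
Setting the final lengths equal and cancelling L: (α₁ − α₂)ΔT = P/(A₁E₁) + P/(A₂E₂).
|α₁ − α₂|·ΔT = 16.5×10⁻⁶ × 82 = 0.001353.
1/(A₁E₁) + 1/(A₂E₂) = 1/(1950×109×10³) + 1/(265×145×10³) = 3.073×10⁻⁸ N⁻¹.
P = 0.001353 / 3.073×10⁻⁸ = 44030 N = 44.03 kN.
σ_{brass} = P/A₁ = 44030/1950 = 22.58 MPa, compressive.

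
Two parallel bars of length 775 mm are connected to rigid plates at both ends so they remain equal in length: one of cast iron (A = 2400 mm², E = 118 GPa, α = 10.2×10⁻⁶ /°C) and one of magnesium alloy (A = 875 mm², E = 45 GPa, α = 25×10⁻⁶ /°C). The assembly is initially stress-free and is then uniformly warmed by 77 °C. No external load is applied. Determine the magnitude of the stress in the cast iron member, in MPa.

σ ≈ 16.4 MPa (tensile)

Equilibrium of a rigid end plate with no external load gives equal and opposite internal forces ±P in the two members. Since α_{magnesium alloy} > α_{cast iron}, heating drives the magnesium alloy into compression and the cast iron into tension.
Setting the final lengths equal and cancelling L: (α₁ − α₂)ΔT = P/(A₁E₁) + P/(A₂E₂).
|α₁ − α₂|·ΔT = 14.8×10⁻⁶ × 77 = 0.00114.
1/(A₁E₁) + 1/(A₂E₂) = 1/(2400×118×10³) + 1/(875×45×10³) = 2.893×10⁻⁸ N⁻¹.
P = 0.00114 / 2.893×10⁻⁸ = 39390 N = 39.39 kN.
σ_{cast iron} = P/A₁ = 39390/2400 = 16.41 MPa, tensile.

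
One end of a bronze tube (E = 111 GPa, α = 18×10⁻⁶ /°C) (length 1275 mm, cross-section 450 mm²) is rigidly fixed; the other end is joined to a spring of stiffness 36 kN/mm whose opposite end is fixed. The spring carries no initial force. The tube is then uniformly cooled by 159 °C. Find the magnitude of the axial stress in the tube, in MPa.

σ ≈ 152 MPa (tensile)

The unrestrained thermal change is αΔT L = 18×10⁻⁶ × 159 × 1275 = 3.649 mm.
Let P be the tensile force in the spring. The tube extends elastically by PL/(AE) and the spring stretches by P/k; together these equal δ_free.
P [ L/(AE) + 1/k ] = δ_free → P [ 1275/(450×111×10³) + 1/(36×10³) ] = 3.649.
P = 3.649 / 5.33×10⁻⁵ = 68460 N.
σ = P/A = 68460/450 = 152.1 MPa.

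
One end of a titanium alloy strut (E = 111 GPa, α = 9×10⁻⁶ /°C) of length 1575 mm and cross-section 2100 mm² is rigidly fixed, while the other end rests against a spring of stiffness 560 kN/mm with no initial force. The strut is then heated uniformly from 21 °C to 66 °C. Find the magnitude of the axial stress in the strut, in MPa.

σ ≈ 35.6 MPa (compressive)

If the spring were absent the strut would lengthen by αΔT L = 9×10⁻⁶ × 45 × 1575 = 0.6379 mm.
With a force P in the spring, the elastic change of the strut is PL/(AE) and that of the spring is P/k; compatibility requires their sum to equal δ_free.
P [ L/(AE) + 1/k ] = δ_free → P [ 1575/(2100×111×10³) + 1/(560×10³) ] = 0.6379.
P = 0.6379 / 8.542×10⁻⁶ = 74670 N.
σ = P/A = 74670/2100 = 35.56 MPa.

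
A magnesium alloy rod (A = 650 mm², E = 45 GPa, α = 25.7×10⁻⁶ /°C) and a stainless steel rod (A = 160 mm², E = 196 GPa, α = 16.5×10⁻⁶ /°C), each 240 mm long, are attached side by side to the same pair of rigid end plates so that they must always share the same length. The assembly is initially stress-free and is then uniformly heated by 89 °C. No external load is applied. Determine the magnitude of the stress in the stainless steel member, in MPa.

The magnesium alloy has the larger α, so on heating it would change length more than the stainless steel if both were free. The rigid plates force a common final length, so the magnesium alloy is put into compression and the stainless steel into tension, with equal and opposite forces P (no external load).
Compatibility of the two members (thermal + elastic change equal): (α₁ − α₂)ΔT = P·[1/(A₁E₁) + 1/(A₂E₂)].
|α₁ − α₂|·ΔT = 9.2×10⁻⁶ × 89 = 0.0008188.
1/(A₁E₁) + 1/(A₂E₂) = 1/(650×45×10³) + 1/(160×196×10³) = 6.608×10⁻⁸ N⁻¹.
So P = 0.0008188 / 6.608×10⁻⁸ = 12.39 kN.
σ_{stainless steel} = P/A₂ = 12390/160 = 77.45 MPa, tensile.

σ ≈ 77.4 MPa (tensile)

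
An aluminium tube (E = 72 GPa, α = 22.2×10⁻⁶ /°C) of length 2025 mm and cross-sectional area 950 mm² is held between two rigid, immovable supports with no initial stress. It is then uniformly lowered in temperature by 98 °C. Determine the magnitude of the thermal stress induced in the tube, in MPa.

σ ≈ 157 MPa (tensile)

Because both ends are immovable the net strain is zero, and the suppressed thermal strain is αΔT = 22.2×10⁻⁶ × 98 = 2175.6×10⁻⁶.
σ = EαΔT = 72×10³ × 22.2×10⁻⁶ × 98 = 156.6 MPa (tensile; the tube is trying to contract).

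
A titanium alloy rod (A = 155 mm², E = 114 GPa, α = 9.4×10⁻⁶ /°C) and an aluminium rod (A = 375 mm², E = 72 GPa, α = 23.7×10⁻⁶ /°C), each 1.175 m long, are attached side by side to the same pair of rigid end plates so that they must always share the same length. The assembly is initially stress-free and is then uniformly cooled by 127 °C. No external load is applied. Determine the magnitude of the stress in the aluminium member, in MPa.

The aluminium has the larger α, so on cooling it would change length more than the titanium alloy if both were free. The rigid plates force a common final length, so the aluminium is put into tension and the titanium alloy into compression, with equal and opposite forces P (no external load).
Equating the net (thermal + elastic) strains gives |α₁ − α₂|·ΔT = P·[1/(A₁E₁) + 1/(A₂E₂)].
|α₁ − α₂|·ΔT = 14.3×10⁻⁶ × 127 = 0.001816.
1/(A₁E₁) + 1/(A₂E₂) = 1/(155×114×10³) + 1/(375×72×10³) = 9.363×10⁻⁸ N⁻¹.
P = 0.001816 / 9.363×10⁻⁸ = 19400 N = 19.4 kN.
σ_{aluminium} = P/A₂ = 19400/375 = 51.72 MPa, tensile.

σ ≈ 51.7 MPa (tensile)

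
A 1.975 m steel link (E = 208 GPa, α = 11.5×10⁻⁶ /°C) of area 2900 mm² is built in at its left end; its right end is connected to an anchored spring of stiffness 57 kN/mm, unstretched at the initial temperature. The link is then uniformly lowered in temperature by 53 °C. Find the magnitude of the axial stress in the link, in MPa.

The unrestrained thermal change is αΔT L = 11.5×10⁻⁶ × 53 × 1975 = 1.204 mm.
With a force P in the spring, the elastic change of the link is PL/(AE) and that of the spring is P/k; compatibility requires their sum to equal δ_free.
So P = δ_free / [L/(AE) + 1/k] = 1.204 / [ 1975/(2900×208×10³) + 1/(57×10³) ].
P = 1.204 / 2.082×10⁻⁵ = 57820 N.
σ = P/A = 57820/2900 = 19.94 MPa.

σ ≈ 19.9 MPa (tensile)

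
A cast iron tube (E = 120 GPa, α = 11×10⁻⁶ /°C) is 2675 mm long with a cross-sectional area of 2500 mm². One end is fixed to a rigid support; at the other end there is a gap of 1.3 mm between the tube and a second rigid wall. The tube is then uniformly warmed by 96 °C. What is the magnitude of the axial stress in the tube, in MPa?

Free thermal elongation = αΔT L = 11×10⁻⁶ × 96 × 2675 = 2.825 mm.
The gap closes (δ_free > 1.3 mm) and the wall then resists a further 2.825 − 1.3 = 1.525 mm of expansion.
Compatibility: PL/(AE) = 1.525 mm, so σ = P/A = E × (1.525/2675) = 68.4 MPa.

σ ≈ 68.4 MPa (compressive)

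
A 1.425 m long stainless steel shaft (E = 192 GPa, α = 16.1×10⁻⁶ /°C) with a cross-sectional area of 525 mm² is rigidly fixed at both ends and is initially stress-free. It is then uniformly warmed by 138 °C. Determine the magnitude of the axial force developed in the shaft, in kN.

P ≈ 224 kN (compressive)

With zero net strain, σ = E·αΔT = 192 GPa × 16.1×10⁻⁶ × 138 = 426.6 MPa.
P = AEαΔT = 525 × 192×10³ × 16.1×10⁻⁶ × 138 = 224 kN (compressive).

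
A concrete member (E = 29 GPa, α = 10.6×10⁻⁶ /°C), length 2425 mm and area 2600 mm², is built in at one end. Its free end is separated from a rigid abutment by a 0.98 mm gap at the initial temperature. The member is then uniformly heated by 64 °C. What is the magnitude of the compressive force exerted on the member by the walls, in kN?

P ≈ 20.7 kN

If the wall were absent the member would grow by αΔT L = 10.6×10⁻⁶ × 64 × 2425 = 1.645 mm.
This exceeds the 0.98 mm gap, so the wall pushes back. The portion of expansion that must be recovered elastically is δ_free − gap = 1.645 − 0.98 = 0.6651 mm.
Compatibility: PL/(AE) = 0.6651 mm, so σ = P/A = E × (0.6651/2425) = 7.954 MPa.
Force on the wall = σA = 7.954 × 2600 mm² = 20.68 kN.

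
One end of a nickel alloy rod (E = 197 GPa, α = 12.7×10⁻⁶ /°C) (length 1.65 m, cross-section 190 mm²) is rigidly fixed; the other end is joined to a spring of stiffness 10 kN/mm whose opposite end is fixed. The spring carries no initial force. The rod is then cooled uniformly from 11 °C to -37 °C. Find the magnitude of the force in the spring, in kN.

If the spring were absent the rod would shorten by αΔT L = 12.7×10⁻⁶ × 48 × 1650 = 1.006 mm.
Let P be the tensile force in the spring. The rod extends elastically by PL/(AE) and the spring stretches by P/k; together these equal δ_free.
P [ L/(AE) + 1/k ] = δ_free → P [ 1650/(190×197×10³) + 1/(10×10³) ] = 1.006.
P = 1.006 / 0.0001441 = 6981 N.

P ≈ 6.98 kN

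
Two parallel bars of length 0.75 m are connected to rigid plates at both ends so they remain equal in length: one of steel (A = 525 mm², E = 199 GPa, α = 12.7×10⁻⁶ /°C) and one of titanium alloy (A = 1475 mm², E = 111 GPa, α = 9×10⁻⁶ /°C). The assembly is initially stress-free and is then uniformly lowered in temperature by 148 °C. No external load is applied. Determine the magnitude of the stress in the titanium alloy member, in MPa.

Equilibrium of a rigid end plate with no external load gives equal and opposite internal forces ±P in the two members. Since α_{steel} > α_{titanium alloy}, cooling drives the steel into tension and the titanium alloy into compression.
Setting the final lengths equal and cancelling L: (α₁ − α₂)ΔT = P/(A₁E₁) + P/(A₂E₂).
|α₁ − α₂|·ΔT = 3.7×10⁻⁶ × 148 = 0.0005476.
1/(A₁E₁) + 1/(A₂E₂) = 1/(525×199×10³) + 1/(1475×111×10³) = 1.568×10⁻⁸ N⁻¹.
P = 0.0005476 / 1.568×10⁻⁸ = 34920 N = 34.92 kN.
σ_{titanium alloy} = P/A₂ = 34920/1475 = 23.68 MPa, compressive.

σ ≈ 23.7 MPa (compressive)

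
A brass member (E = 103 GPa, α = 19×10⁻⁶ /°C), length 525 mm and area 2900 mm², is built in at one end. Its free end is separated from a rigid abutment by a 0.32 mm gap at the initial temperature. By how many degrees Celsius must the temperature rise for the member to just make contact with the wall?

ΔT ≈ 32.1 °C

The gap closes when αΔT L = 0.32 mm, since the member is still unstressed at that instant.
ΔT = 0.32 / (19×10⁻⁶ × 525) = 32.08 °C.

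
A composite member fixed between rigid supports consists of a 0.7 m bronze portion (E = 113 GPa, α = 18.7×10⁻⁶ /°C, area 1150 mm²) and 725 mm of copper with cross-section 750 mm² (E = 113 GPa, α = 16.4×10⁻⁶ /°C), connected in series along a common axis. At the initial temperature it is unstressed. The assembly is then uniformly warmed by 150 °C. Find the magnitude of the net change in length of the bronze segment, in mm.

Free thermal expansion of the whole bar: Σ αᵢΔT Lᵢ = 18.7×10⁻⁶×150×700 + 16.4×10⁻⁶×150×725 = 3.747 mm.
Since the ends are fixed, an axial force P builds up, equal in every segment, with P · Σ Lᵢ/(AᵢEᵢ) = δ_free.
The series flexibility is Σ Lᵢ/(AᵢEᵢ) = 700/(1150×113×10³) + 725/(750×113×10³) = 1.394×10⁻⁵ mm/N.
So P = 3.747 / 1.394×10⁻⁵ = 268.8 kN, compressive.
For the bronze segment, free thermal change = 18.7×10⁻⁶×150×700 = 1.963 mm and elastic change from P = 268800×700/(1150×113×10³) = 1.448 mm; these oppose, so the net change is 0.516 mm (segment lengthens).

|ΔL| ≈ 0.516 mm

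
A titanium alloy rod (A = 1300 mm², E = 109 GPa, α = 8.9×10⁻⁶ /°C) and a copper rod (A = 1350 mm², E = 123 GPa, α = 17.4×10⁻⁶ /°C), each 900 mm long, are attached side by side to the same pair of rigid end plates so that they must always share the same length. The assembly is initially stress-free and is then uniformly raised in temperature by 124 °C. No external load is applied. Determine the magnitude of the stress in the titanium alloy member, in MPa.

The copper has the larger α, so on heating it would change length more than the titanium alloy if both were free. The rigid plates force a common final length, so the copper is put into compression and the titanium alloy into tension, with equal and opposite forces P (no external load).
Setting the final lengths equal and cancelling L: (α₁ − α₂)ΔT = P/(A₁E₁) + P/(A₂E₂).
|α₁ − α₂|·ΔT = 8.5×10⁻⁶ × 124 = 0.001054.
1/(A₁E₁) + 1/(A₂E₂) = 1/(1300×109×10³) + 1/(1350×123×10³) = 1.308×10⁻⁸ N⁻¹.
So P = 0.001054 / 1.308×10⁻⁸ = 80.58 kN.
σ_{titanium alloy} = P/A₁ = 80580/1300 = 61.99 MPa, tensile.

σ ≈ 62 MPa (tensile)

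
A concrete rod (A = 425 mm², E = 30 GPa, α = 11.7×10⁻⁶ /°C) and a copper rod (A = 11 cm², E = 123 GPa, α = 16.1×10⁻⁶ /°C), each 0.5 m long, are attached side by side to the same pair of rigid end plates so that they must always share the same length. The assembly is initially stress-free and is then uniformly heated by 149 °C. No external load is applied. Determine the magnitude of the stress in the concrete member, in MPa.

σ ≈ 18 MPa (tensile)

Equilibrium of a rigid end plate with no external load gives equal and opposite internal forces ±P in the two members. Since α_{copper} > α_{concrete}, heating drives the copper into compression and the concrete into tension.
Setting the final lengths equal and cancelling L: (α₁ − α₂)ΔT = P/(A₁E₁) + P/(A₂E₂).
|α₁ − α₂|·ΔT = 4.4×10⁻⁶ × 149 = 0.0006556.
1/(A₁E₁) + 1/(A₂E₂) = 1/(425×30×10³) + 1/(1100×123×10³) = 8.582×10⁻⁸ N⁻¹.
So P = 0.0006556 / 8.582×10⁻⁸ = 7.639 kN.
σ_{concrete} = P/A₁ = 7639/425 = 17.97 MPa, tensile.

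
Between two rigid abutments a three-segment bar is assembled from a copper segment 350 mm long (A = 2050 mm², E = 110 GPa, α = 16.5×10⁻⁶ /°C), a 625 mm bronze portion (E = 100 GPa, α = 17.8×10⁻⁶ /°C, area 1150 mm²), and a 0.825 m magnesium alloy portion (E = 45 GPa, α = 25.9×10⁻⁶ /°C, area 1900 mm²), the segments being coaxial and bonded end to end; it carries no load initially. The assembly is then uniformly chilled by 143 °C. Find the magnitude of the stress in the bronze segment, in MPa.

σ ≈ 286 MPa (tensile)

If the supports were absent, the total length change would be Σ αᵢΔT Lᵢ = 16.5×10⁻⁶×143×350 + 17.8×10⁻⁶×143×625 + 25.9×10⁻⁶×143×825 = 5.472 mm.
Since the ends are fixed, an axial force P builds up, equal in every segment, with P · Σ Lᵢ/(AᵢEᵢ) = δ_free.
Σ Lᵢ/(AᵢEᵢ) = 350/(2050×110×10³) + 625/(1150×100×10³) + 825/(1900×45×10³) = 1.664×10⁻⁵ mm/N.
So P = 5.472 / 1.664×10⁻⁵ = 328.9 kN, tensile.
σ_{bronze} = P / A = 328900 / 1150 = 286 MPa.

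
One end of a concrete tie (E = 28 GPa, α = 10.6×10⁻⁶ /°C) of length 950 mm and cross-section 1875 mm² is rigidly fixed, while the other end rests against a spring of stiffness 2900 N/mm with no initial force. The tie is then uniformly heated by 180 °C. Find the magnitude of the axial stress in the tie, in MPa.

σ ≈ 2.66 MPa (compressive)

If the spring were absent the tie would lengthen by αΔT L = 10.6×10⁻⁶ × 180 × 950 = 1.813 mm.
With a force P in the spring, the elastic change of the tie is PL/(AE) and that of the spring is P/k; compatibility requires their sum to equal δ_free.
P [ L/(AE) + 1/k ] = δ_free → P [ 950/(1875×28×10³) + 1/(2900) ] = 1.813.
P = 1.813 / 0.0003629 = 4994 N.
σ = P/A = 4994/1875 = 2.664 MPa.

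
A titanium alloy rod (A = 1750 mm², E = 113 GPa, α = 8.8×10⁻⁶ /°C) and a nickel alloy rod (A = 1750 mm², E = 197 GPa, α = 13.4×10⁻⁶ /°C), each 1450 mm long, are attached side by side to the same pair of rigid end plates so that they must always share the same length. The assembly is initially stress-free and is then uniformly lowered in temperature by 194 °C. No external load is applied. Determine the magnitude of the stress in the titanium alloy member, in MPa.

σ ≈ 64.1 MPa (compressive)

The nickel alloy has the larger α, so on cooling it would change length more than the titanium alloy if both were free. The rigid plates force a common final length, so the nickel alloy is put into tension and the titanium alloy into compression, with equal and opposite forces P (no external load).
Equating the net (thermal + elastic) strains gives |α₁ − α₂|·ΔT = P·[1/(A₁E₁) + 1/(A₂E₂)].
|α₁ − α₂|·ΔT = 4.6×10⁻⁶ × 194 = 0.0008924.
1/(A₁E₁) + 1/(A₂E₂) = 1/(1750×113×10³) + 1/(1750×197×10³) = 7.958×10⁻⁹ N⁻¹.
P = 0.0008924 / 7.958×10⁻⁹ = 112100 N = 112.1 kN.
σ_{titanium alloy} = P/A₁ = 112100/1750 = 64.08 MPa, compressive.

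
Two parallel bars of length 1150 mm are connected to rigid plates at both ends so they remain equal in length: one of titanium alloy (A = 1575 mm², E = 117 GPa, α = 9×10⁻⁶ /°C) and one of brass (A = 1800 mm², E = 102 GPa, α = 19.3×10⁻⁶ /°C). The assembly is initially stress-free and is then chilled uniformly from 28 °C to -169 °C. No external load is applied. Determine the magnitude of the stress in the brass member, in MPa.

σ ≈ 104 MPa (tensile)

Equilibrium of a rigid end plate with no external load gives equal and opposite internal forces ±P in the two members. Since α_{brass} > α_{titanium alloy}, cooling drives the brass into tension and the titanium alloy into compression.
Setting the final lengths equal and cancelling L: (α₁ − α₂)ΔT = P/(A₁E₁) + P/(A₂E₂).
|α₁ − α₂|·ΔT = 10.3×10⁻⁶ × 197 = 0.002029.
1/(A₁E₁) + 1/(A₂E₂) = 1/(1575×117×10³) + 1/(1800×102×10³) = 1.087×10⁻⁸ N⁻¹.
So P = 0.002029 / 1.087×10⁻⁸ = 186.6 kN.
σ_{brass} = P/A₂ = 186600/1800 = 103.7 MPa, tensile.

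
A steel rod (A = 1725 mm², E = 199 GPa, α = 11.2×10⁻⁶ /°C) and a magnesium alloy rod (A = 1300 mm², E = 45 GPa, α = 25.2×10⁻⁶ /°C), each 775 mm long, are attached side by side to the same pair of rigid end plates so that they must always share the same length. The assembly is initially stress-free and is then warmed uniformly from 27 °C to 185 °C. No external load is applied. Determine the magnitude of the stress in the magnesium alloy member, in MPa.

Equilibrium of a rigid end plate with no external load gives equal and opposite internal forces ±P in the two members. Since α_{magnesium alloy} > α_{steel}, heating drives the magnesium alloy into compression and the steel into tension.
Compatibility of the two members (thermal + elastic change equal): (α₁ − α₂)ΔT = P·[1/(A₁E₁) + 1/(A₂E₂)].
|α₁ − α₂|·ΔT = 14×10⁻⁶ × 158 = 0.002212.
1/(A₁E₁) + 1/(A₂E₂) = 1/(1725×199×10³) + 1/(1300×45×10³) = 2.001×10⁻⁸ N⁻¹.
So P = 0.002212 / 2.001×10⁻⁸ = 110.6 kN.
σ_{magnesium alloy} = P/A₂ = 110600/1300 = 85.05 MPa, compressive.

σ ≈ 85 MPa (compressive)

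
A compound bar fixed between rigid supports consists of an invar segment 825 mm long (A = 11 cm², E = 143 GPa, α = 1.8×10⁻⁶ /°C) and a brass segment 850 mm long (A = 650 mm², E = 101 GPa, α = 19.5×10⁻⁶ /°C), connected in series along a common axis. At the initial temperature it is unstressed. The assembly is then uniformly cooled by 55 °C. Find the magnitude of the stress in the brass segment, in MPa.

If the supports were absent, the total length change would be Σ αᵢΔT Lᵢ = 1.8×10⁻⁶×55×825 + 19.5×10⁻⁶×55×850 = 0.9933 mm.
Since the ends are fixed, an axial force P builds up, equal in every segment, with P · Σ Lᵢ/(AᵢEᵢ) = δ_free.
The series flexibility is Σ Lᵢ/(AᵢEᵢ) = 825/(1100×143×10³) + 850/(650×101×10³) = 1.819×10⁻⁵ mm/N.
So P = 0.9933 / 1.819×10⁻⁵ = 54.6 kN, tensile.
σ_{brass} = P / A = 54600 / 650 = 84 MPa.

σ ≈ 84 MPa (tensile)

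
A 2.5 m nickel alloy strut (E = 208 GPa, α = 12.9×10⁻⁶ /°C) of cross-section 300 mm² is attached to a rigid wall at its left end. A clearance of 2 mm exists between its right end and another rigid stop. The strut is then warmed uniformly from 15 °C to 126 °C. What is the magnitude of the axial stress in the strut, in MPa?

If the wall were absent the strut would grow by αΔT L = 12.9×10⁻⁶ × 111 × 2500 = 3.58 mm.
This exceeds the 2 mm gap, so the wall pushes back. The portion of expansion that must be recovered elastically is δ_free − gap = 3.58 − 2 = 1.58 mm.
So σ = E(δ_free − g)/L = 208×10³ × 1.58/2500 = 131.4 MPa.

σ ≈ 131 MPa (compressive)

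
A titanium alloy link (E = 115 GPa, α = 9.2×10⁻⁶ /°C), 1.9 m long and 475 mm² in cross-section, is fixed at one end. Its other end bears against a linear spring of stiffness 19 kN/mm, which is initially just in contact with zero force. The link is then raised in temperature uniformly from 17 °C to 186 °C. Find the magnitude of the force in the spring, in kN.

If the spring were absent the link would lengthen by αΔT L = 9.2×10⁻⁶ × 169 × 1900 = 2.954 mm.
With a force P in the spring, the elastic change of the link is PL/(AE) and that of the spring is P/k; compatibility requires their sum to equal δ_free.
P [ L/(AE) + 1/k ] = δ_free → P [ 1900/(475×115×10³) + 1/(19×10³) ] = 2.954.
P = 2.954 / 8.741×10⁻⁵ = 33790 N.

P ≈ 33.8 kN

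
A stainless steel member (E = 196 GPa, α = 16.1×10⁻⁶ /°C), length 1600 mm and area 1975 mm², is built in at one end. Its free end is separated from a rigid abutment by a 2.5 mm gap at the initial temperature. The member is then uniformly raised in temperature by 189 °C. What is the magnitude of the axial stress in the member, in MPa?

Unrestrained expansion: δ_free = αΔT L = 16.1×10⁻⁶ × 189 × 1600 = 4.869 mm.
This exceeds the 2.5 mm gap, so the wall pushes back. The portion of expansion that must be recovered elastically is δ_free − gap = 4.869 − 2.5 = 2.369 mm.
That suppressed elongation corresponds to σ = E·Δ/L = 196×10³ × 2.369/1600 = 290.2 MPa.

σ ≈ 290 MPa (compressive)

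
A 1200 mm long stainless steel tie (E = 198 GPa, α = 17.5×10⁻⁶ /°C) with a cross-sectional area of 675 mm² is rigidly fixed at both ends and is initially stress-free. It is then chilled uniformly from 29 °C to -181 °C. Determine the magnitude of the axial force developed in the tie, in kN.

With zero net strain, σ = E·αΔT = 198 GPa × 17.5×10⁻⁶ × 210 = 727.6 MPa.
Then P = σA = 727.6 × 675 mm² = 491.2 kN, tensile.

P ≈ 491 kN (tensile)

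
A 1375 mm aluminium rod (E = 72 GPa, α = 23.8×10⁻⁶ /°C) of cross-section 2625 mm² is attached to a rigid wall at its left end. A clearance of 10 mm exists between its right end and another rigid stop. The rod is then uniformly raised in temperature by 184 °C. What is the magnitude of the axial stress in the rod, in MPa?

Unrestrained expansion: δ_free = αΔT L = 23.8×10⁻⁶ × 184 × 1375 = 6.021 mm.
Since δ_free = 6.02 mm is less than the 10 mm gap, the rod never touches the wall. No axial force develops.

σ ≈ 0 MPa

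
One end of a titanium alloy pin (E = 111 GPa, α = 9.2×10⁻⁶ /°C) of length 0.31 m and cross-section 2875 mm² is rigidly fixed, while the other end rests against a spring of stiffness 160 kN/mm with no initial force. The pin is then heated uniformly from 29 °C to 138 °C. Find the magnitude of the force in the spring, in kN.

P ≈ 43 kN

If the spring were absent the pin would lengthen by αΔT L = 9.2×10⁻⁶ × 109 × 310 = 0.3109 mm.
With a force P in the spring, the elastic change of the pin is PL/(AE) and that of the spring is P/k; compatibility requires their sum to equal δ_free.
P [ L/(AE) + 1/k ] = δ_free → P [ 310/(2875×111×10³) + 1/(160×10³) ] = 0.3109.
P = 0.3109 / 7.221×10⁻⁶ = 43050 N.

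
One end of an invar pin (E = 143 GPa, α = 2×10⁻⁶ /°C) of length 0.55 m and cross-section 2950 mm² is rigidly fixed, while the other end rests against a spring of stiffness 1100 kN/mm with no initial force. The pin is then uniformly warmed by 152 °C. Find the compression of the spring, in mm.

δ ≈ 0.0687 mm

Free thermal expansion: δ_free = αΔT L = 2×10⁻⁶ × 152 × 550 = 0.1672 mm.
Let P be the compressive force at the spring. The pin shortens elastically by PL/(AE) and the spring compresses by P/k; together these equal δ_free.
So P = δ_free / [L/(AE) + 1/k] = 0.1672 / [ 550/(2950×143×10³) + 1/(1100×10³) ].
P = 0.1672 / 2.213×10⁻⁶ = 75560 N.
Spring compression = P/k = 75560/(1100×10³) = 0.06869 mm.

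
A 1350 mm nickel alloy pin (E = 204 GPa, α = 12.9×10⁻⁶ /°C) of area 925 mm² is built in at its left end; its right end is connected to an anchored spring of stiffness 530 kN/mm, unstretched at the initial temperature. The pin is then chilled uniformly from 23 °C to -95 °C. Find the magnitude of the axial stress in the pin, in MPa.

Free thermal contraction: δ_free = αΔT L = 12.9×10⁻⁶ × 118 × 1350 = 2.055 mm.
Let P be the tensile force in the spring. The pin extends elastically by PL/(AE) and the spring stretches by P/k; together these equal δ_free.
P [ L/(AE) + 1/k ] = δ_free → P [ 1350/(925×204×10³) + 1/(530×10³) ] = 2.055.
P = 2.055 / 9.041×10⁻⁶ = 227300 N.
σ = P/A = 227300/925 = 245.7 MPa.

σ ≈ 246 MPa (tensile)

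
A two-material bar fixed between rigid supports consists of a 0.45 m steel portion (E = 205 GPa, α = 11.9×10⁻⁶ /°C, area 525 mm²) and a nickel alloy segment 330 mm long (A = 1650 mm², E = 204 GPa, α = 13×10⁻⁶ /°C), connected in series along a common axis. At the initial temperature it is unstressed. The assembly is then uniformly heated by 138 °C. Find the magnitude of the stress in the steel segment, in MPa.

If the supports were absent, the total length change would be Σ αᵢΔT Lᵢ = 11.9×10⁻⁶×138×450 + 13×10⁻⁶×138×330 = 1.331 mm.
The rigid supports impose zero overall length change; the single axial force P common to all segments must satisfy P Σ Lᵢ/(AᵢEᵢ) = δ_free.
The series flexibility is Σ Lᵢ/(AᵢEᵢ) = 450/(525×205×10³) + 330/(1650×204×10³) = 5.162×10⁻⁶ mm/N.
P = 1.331 / 5.162×10⁻⁶ = 257900 N = 257.9 kN, compressive.
σ_{steel} = P / A = 257900 / 525 = 491.2 MPa.

σ ≈ 491 MPa (compressive)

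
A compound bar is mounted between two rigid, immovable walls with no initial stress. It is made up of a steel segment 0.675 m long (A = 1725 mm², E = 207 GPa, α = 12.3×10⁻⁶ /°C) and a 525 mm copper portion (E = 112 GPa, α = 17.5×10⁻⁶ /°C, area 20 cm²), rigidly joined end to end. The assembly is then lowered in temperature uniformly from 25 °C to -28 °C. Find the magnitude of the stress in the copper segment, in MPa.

σ ≈ 109 MPa (tensile)

If the supports were absent, the total length change would be Σ αᵢΔT Lᵢ = 12.3×10⁻⁶×53×675 + 17.5×10⁻⁶×53×525 = 0.927 mm.
The walls prevent any net length change, so an axial force P (same in every segment) develops. Compatibility: P · Σ Lᵢ/(AᵢEᵢ) = δ_free.
The series flexibility is Σ Lᵢ/(AᵢEᵢ) = 675/(1725×207×10³) + 525/(2000×112×10³) = 4.234×10⁻⁶ mm/N.
Hence P = δ_free / Σ(L/AE) = 0.927/4.234×10⁻⁶ = 218.9 kN (tensile).
σ_{copper} = P / A = 218900 / 2000 = 109.5 MPa.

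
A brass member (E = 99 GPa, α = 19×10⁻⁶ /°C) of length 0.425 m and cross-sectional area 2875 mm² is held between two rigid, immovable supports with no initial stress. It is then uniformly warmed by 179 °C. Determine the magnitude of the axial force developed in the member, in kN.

With zero net strain, σ = E·αΔT = 99 GPa × 19×10⁻⁶ × 179 = 336.7 MPa.
P = AEαΔT = 2875 × 99×10³ × 19×10⁻⁶ × 179 = 968 kN (compressive).

P ≈ 968 kN (compressive)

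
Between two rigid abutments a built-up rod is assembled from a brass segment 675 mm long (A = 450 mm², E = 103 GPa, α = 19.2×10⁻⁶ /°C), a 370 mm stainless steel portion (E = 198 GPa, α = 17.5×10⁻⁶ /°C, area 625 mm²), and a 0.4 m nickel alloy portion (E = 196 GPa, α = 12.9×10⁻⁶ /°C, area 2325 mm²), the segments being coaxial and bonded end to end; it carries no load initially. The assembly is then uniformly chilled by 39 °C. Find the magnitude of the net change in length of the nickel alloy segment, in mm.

|ΔL| ≈ 0.156 mm

With the walls removed the bar would change length by δ_free = Σ αᵢΔT Lᵢ = 19.2×10⁻⁶×39×675 + 17.5×10⁻⁶×39×370 + 12.9×10⁻⁶×39×400 = 0.9592 mm.
Since the ends are fixed, an axial force P builds up, equal in every segment, with P · Σ Lᵢ/(AᵢEᵢ) = δ_free.
Σ Lᵢ/(AᵢEᵢ) = 675/(450×103×10³) + 370/(625×198×10³) + 400/(2325×196×10³) = 1.843×10⁻⁵ mm/N.
P = 0.9592 / 1.843×10⁻⁵ = 52040 N = 52.04 kN, tensile.
For the nickel alloy segment, free thermal change = 12.9×10⁻⁶×39×400 = 0.2012 mm and elastic change from P = 52040×400/(2325×196×10³) = 0.04568 mm; these oppose, so the net change is 0.156 mm (segment shortens).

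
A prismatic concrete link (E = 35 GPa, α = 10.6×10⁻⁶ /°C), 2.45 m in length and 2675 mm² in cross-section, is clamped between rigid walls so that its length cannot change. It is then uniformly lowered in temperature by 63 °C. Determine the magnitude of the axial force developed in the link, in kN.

The ends cannot move, so σ = EαΔT = 35×10³ × 10.6×10⁻⁶ × 63 = 23.37 MPa.
Axial force P = σA = 23.37 × 2675 = 62520 N = 62.52 kN, tensile.

P ≈ 62.5 kN (tensile)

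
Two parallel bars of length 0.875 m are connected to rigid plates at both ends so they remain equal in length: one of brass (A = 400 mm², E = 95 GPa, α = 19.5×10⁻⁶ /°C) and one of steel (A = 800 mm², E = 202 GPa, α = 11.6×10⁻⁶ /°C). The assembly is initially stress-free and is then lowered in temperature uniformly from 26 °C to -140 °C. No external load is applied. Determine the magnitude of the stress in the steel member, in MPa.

The brass has the larger α, so on cooling it would change length more than the steel if both were free. The rigid plates force a common final length, so the brass is put into tension and the steel into compression, with equal and opposite forces P (no external load).
Compatibility of the two members (thermal + elastic change equal): (α₁ − α₂)ΔT = P·[1/(A₁E₁) + 1/(A₂E₂)].
|α₁ − α₂|·ΔT = 7.9×10⁻⁶ × 166 = 0.001311.
1/(A₁E₁) + 1/(A₂E₂) = 1/(400×95×10³) + 1/(800×202×10³) = 3.25×10⁻⁸ N⁻¹.
So P = 0.001311 / 3.25×10⁻⁸ = 40.35 kN.
σ_{steel} = P/A₂ = 40350/800 = 50.43 MPa, compressive.

σ ≈ 50.4 MPa (compressive)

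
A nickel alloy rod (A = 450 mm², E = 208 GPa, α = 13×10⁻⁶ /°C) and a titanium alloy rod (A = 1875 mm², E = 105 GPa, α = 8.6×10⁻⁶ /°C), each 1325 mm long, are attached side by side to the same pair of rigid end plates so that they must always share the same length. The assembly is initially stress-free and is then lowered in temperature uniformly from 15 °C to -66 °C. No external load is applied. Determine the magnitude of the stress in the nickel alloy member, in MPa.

Equilibrium of a rigid end plate with no external load gives equal and opposite internal forces ±P in the two members. Since α_{nickel alloy} > α_{titanium alloy}, cooling drives the nickel alloy into tension and the titanium alloy into compression.
Compatibility of the two members (thermal + elastic change equal): (α₁ − α₂)ΔT = P·[1/(A₁E₁) + 1/(A₂E₂)].
|α₁ − α₂|·ΔT = 4.4×10⁻⁶ × 81 = 0.0003564.
1/(A₁E₁) + 1/(A₂E₂) = 1/(450×208×10³) + 1/(1875×105×10³) = 1.576×10⁻⁸ N⁻¹.
P = 0.0003564 / 1.576×10⁻⁸ = 22610 N = 22.61 kN.
σ_{nickel alloy} = P/A₁ = 22610/450 = 50.24 MPa, tensile.

σ ≈ 50.2 MPa (tensile)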